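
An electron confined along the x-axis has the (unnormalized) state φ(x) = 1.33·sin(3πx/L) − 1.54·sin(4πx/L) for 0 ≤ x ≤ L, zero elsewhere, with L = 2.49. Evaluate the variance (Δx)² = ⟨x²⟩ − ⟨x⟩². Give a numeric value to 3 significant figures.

Compute ⟨x⟩ and ⟨x²⟩ separately, then (Δx)² = ⟨x²⟩ − ⟨x⟩².
On 0 ≤ x ≤ L (j ≠ l): ∫sin²(jπx/L) dx = L/2, ∫sin(jπx/L)·sin(lπx/L) dx = 0; diagonal moments ∫x·sin²(jπx/L) dx = L²/4, ∫x²·sin²(jπx/L) dx = L³·(1/6 − 1/(4j²π²)); cross terms ∫x·sin(jπx/L)·sin(lπx/L) dx = 0 for j + l even and −4jlL²/(π²(j² − l²)²) for j + l odd, ∫x²·sin(jπx/L)·sin(lπx/L) dx = (−1)^(j+l)·4jlL³/(π²(j² − l²)²); higher powers the same way via product-to-sum and parts.
Normalization: ∫|φ|² dx = 5.1549.
⟨x⟩ = 1.7340 and ⟨x²⟩ = 3.2582.
(Δx)² = 3.2582 − (1.7340)² = 0.25138.

0.251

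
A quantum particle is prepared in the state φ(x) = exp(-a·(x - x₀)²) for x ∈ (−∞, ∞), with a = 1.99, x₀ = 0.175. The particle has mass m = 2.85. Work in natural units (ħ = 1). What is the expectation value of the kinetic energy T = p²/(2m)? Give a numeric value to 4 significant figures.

T = −(ħ²/2m) d²/dx², so ⟨T⟩ = −(ħ²/2m) ∫ φ*·φ'' dx / ∫|φ|² dx; with m = 2.85.
Gaussian moments (u = x − x₀): ∫u^(2j)·e^(−2au²) du = (2j−1)!!/(4a)^j · √(π/(2a)), odd powers integrate to 0; here √(π/(2a)) = 0.88845. Derivatives: d/dx e^(−au²) = −2au·e^(−au²), d²/dx² e^(−au²) = (4a²u² − 2a)·e^(−au²).
State is unnormalized: ∫|φ|² dx = 0.88845, and ∫φ*·(−ħ²/2m · φ'') dx = 0.31018, so ⟨T⟩ = 0.31018 / 0.88845.
⟨T⟩ = 0.34912.

0.3491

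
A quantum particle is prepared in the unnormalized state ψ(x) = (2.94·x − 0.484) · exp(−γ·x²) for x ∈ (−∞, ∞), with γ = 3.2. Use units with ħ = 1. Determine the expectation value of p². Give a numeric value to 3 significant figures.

p² ψ = −ħ² d²ψ/dx²; ⟨p²⟩ = −ħ² ∫ ψ*·ψ'' dx / ∫|ψ|² dx.
Expand each integrand as polynomial × e^(−2γx²) and use ∫x^(2j)·e^(−2γx²) dx = (2j−1)!!/(4γ)^j · √(π/(2γ)), odd powers → 0; here √(π/(2γ)) = 0.70062. Differentiate with the product rule, d/dx e^(−γx²) = −2γx·e^(−γx²).
State is unnormalized: ∫|ψ|² dx = 0.63724, and ∫ψ*·(−ħ² ψ'') dx = 5.0671, so ⟨p²⟩ = 5.0671 / 0.63724.
⟨p²⟩ = 7.9516.

7.95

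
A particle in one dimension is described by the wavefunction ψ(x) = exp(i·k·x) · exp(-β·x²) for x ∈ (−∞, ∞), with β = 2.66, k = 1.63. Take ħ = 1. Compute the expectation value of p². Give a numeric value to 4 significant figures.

p² ψ = −ħ² d²ψ/dx²; ⟨p²⟩ = −ħ² ∫ ψ*·ψ'' dx / ∫|ψ|² dx.
Gaussian moments: ∫x^(2j)·e^(−2βx²) dx = (2j−1)!!/(4β)^j · √(π/(2β)), odd powers integrate to 0; here √(π/(2β)) = 0.76846. Derivatives: ψ′ = (ik − 2βx)·ψ, ψ″ = ((ik − 2βx)² − 2β)·ψ; the odd-in-x pieces drop out.
State is unnormalized: ∫|ψ|² dx = 0.76846, and ∫ψ*·(−ħ² ψ'') dx = 4.0858, so ⟨p²⟩ = 4.0858 / 0.76846.
⟨p²⟩ = 5.3169.

5.317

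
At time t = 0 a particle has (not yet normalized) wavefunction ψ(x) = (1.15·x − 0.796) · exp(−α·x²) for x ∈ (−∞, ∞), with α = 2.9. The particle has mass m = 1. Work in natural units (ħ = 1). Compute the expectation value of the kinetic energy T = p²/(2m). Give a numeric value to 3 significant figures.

T = −(ħ²/2m) d²/dx², so ⟨T⟩ = −(ħ²/2m) ∫ ψ*·ψ'' dx / ∫|ψ|² dx; with m = 1.
Expand each integrand as polynomial × e^(−2αx²) and use ∫x^(2j)·e^(−2αx²) dx = (2j−1)!!/(4α)^j · √(π/(2α)), odd powers → 0; here √(π/(2α)) = 0.73597. Differentiate with the product rule, d/dx e^(−αx²) = −2αx·e^(−αx²).
State is unnormalized: ∫|ψ|² dx = 0.55023, and ∫ψ*·(−ħ²/2m · ψ'') dx = 1.0412, so ⟨T⟩ = 1.0412 / 0.55023.
⟨T⟩ = 1.8922.

1.89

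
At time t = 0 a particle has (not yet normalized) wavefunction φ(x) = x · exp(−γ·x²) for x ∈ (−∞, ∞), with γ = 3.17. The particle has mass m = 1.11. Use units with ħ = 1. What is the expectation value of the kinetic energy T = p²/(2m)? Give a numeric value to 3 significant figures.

T = −(ħ²/2m) d²/dx², so ⟨T⟩ = −(ħ²/2m) ∫ φ*·φ'' dx / ∫|φ|² dx; with m = 1.11.
Expand each integrand as polynomial × e^(−2γx²) and use ∫x^(2j)·e^(−2γx²) dx = (2j−1)!!/(4γ)^j · √(π/(2γ)), odd powers → 0; here √(π/(2γ)) = 0.70393. Differentiate with the product rule, d/dx e^(−γx²) = −2γx·e^(−γx²).
State is unnormalized: ∫|φ|² dx = 0.055515, and ∫φ*·(−ħ²/2m · φ'') dx = 0.23781, so ⟨T⟩ = 0.23781 / 0.055515.
⟨T⟩ = 4.2838.

4.28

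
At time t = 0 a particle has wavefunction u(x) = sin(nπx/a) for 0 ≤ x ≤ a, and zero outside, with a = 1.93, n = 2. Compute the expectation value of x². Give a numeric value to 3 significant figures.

1.19

⟨x²⟩ = ∫ x²·|u|² dx / ∫|u|² dx (integrals over the domain).
With sin²θ = (1 − cos2θ)/2 on 0 ≤ x ≤ a: ∫sin²(nπx/a) dx = a/2, ∫x·sin²(nπx/a) dx = a²/4, ∫x²·sin²(nπx/a) dx = a³·(1/6 − 1/(4n²π²)); higher powers xᵏ the same way, integrating xᵏ·cos(2nπx/a) by parts.
State is unnormalized: ∫|u|² dx = 0.96500, and ∫u*·x²·u dx = 1.1527, so ⟨x²⟩ = 1.1527 / 0.96500.
⟨x²⟩ = 1.1945.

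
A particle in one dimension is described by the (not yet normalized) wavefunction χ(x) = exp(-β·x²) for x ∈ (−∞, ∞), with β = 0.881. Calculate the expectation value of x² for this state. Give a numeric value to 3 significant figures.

⟨x²⟩ = ∫ x²·|χ|² dx / ∫|χ|² dx (integrals over the domain).
Gaussian moments: ∫x^(2j)·e^(−2βx²) dx = (2j−1)!!/(4β)^j · √(π/(2β)), odd powers integrate to 0; here √(π/(2β)) = 1.3353.
State is unnormalized: ∫|χ|² dx = 1.3353, and ∫χ*·x²·χ dx = 0.37891, so ⟨x²⟩ = 0.37891 / 1.3353.
⟨x²⟩ = 0.28377.

0.284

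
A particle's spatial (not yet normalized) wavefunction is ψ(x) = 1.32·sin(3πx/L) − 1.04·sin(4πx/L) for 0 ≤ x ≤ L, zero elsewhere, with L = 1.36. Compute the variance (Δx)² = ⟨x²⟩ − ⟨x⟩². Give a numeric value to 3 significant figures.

Compute ⟨x⟩ and ⟨x²⟩ separately, then (Δx)² = ⟨x²⟩ − ⟨x⟩².
On 0 ≤ x ≤ L (j ≠ l): ∫sin²(jπx/L) dx = L/2, ∫sin(jπx/L)·sin(lπx/L) dx = 0; diagonal moments ∫x·sin²(jπx/L) dx = L²/4, ∫x²·sin²(jπx/L) dx = L³·(1/6 − 1/(4j²π²)); cross terms ∫x·sin(jπx/L)·sin(lπx/L) dx = 0 for j + l even and −4jlL²/(π²(j² − l²)²) for j + l odd, ∫x²·sin(jπx/L)·sin(lπx/L) dx = (−1)^(j+l)·4jlL³/(π²(j² − l²)²); higher powers the same way via product-to-sum and parts.
Normalization: ∫|ψ|² dx = 1.9203.
⟨x⟩ = 0.94247 and ⟨x²⟩ = 0.96483.
(Δx)² = 0.96483 − (0.94247)² = 0.076574.

0.0766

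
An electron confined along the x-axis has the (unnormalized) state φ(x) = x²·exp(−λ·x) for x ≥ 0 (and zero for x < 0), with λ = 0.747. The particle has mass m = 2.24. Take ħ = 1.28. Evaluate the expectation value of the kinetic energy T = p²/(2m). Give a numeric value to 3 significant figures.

0.0680

T = −(ħ²/2m) d²/dx², so ⟨T⟩ = −(ħ²/2m) ∫ φ*·φ'' dx / ∫|φ|² dx; with m = 2.24.
Differentiate x²·exp(−λ·x) with the product rule; every integrand then reduces to terms xʲ·e^(−2λx) on [0, ∞), with ∫₀^∞ xʲ·e^(−2λx) dx = j!/(2λ)^(j+1).
State is unnormalized: ∫|φ|² dx = 3.2245, and ∫φ*·(−ħ²/2m · φ'') dx = 0.21934, so ⟨T⟩ = 0.21934 / 3.2245.
⟨T⟩ = 0.068024.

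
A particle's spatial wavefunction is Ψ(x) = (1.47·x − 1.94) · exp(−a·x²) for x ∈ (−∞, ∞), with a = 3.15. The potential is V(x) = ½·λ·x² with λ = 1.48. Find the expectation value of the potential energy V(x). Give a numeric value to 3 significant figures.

⟨V⟩ = ∫ V(x)·|Ψ|² dx / ∫|Ψ|² dx.
Expand each integrand as polynomial × e^(−2ax²) and use ∫x^(2j)·e^(−2ax²) dx = (2j−1)!!/(4a)^j · √(π/(2a)), odd powers → 0; here √(π/(2a)) = 0.70616.
State is unnormalized: ∫|Ψ|² dx = 2.7788, and ∫Ψ*·V(x)·Ψ dx = 0.17743, so ⟨V⟩ = 0.17743 / 2.7788.
⟨V⟩ = 0.063849.

0.0638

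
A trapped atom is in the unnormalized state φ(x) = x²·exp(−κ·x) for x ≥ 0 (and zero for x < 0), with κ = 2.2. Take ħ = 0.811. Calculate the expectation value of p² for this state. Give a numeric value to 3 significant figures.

1.06

p² φ = −ħ² d²φ/dx²; ⟨p²⟩ = −ħ² ∫ φ*·φ'' dx / ∫|φ|² dx.
Differentiate x²·exp(−κ·x) with the product rule; every integrand then reduces to terms xʲ·e^(−2κx) on [0, ∞), with ∫₀^∞ xʲ·e^(−2κx) dx = j!/(2κ)^(j+1).
State is unnormalized: ∫|φ|² dx = 0.014553, and ∫φ*·(−ħ² φ'') dx = 0.015442, so ⟨p²⟩ = 0.015442 / 0.014553.
⟨p²⟩ = 1.0611.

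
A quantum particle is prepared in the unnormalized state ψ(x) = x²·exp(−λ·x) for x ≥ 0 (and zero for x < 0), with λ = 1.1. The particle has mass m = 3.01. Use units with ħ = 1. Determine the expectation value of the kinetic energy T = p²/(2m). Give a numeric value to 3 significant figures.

0.0670

T = −(ħ²/2m) d²/dx², so ⟨T⟩ = −(ħ²/2m) ∫ ψ*·ψ'' dx / ∫|ψ|² dx; with m = 3.01.
Differentiate x²·exp(−λ·x) with the product rule; every integrand then reduces to terms xʲ·e^(−2λx) on [0, ∞), with ∫₀^∞ xʲ·e^(−2λx) dx = j!/(2λ)^(j+1).
State is unnormalized: ∫|ψ|² dx = 0.46569, and ∫ψ*·(−ħ²/2m · ψ'') dx = 0.031201, so ⟨T⟩ = 0.031201 / 0.46569.
⟨T⟩ = 0.066999.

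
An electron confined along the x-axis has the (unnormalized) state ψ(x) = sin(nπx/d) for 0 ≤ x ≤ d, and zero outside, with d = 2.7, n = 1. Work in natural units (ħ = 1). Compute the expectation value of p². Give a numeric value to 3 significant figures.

1.35

p² ψ = −ħ² d²ψ/dx²; ⟨p²⟩ = −ħ² ∫ ψ*·ψ'' dx / ∫|ψ|² dx.
d/dx sin(nπx/d) = (nπ/d)·cos(nπx/d) and d²/dx² sin(nπx/d) = −(nπ/d)²·sin(nπx/d); on 0 ≤ x ≤ d, ∫sin²(nπx/d) dx = d/2 and ∫sin(nπx/d)·cos(nπx/d) dx = 0.
State is unnormalized: ∫|ψ|² dx = 1.3500, and ∫ψ*·(−ħ² ψ'') dx = 1.8277, so ⟨p²⟩ = 1.8277 / 1.3500.
⟨p²⟩ = 1.3539.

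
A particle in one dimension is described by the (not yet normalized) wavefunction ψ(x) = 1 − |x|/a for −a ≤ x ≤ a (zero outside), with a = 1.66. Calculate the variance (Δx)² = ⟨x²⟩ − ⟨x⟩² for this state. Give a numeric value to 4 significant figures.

Compute ⟨x⟩ and ⟨x²⟩ separately, then (Δx)² = ⟨x²⟩ − ⟨x⟩².
ψ is even, so ∫ over [−a, a] = 2∫₀ᵃ with ψ = 1 − x/a there: ∫₀ᵃ (1 − x/a)² dx = a/3, ∫₀ᵃ x²(1 − x/a)² dx = a³/30, ∫₀ᵃ x⁴(1 − x/a)² dx = a⁵/105.
Normalization: ∫|ψ|² dx = 1.1067.
⟨x⟩ = 0.0000 and ⟨x²⟩ = 0.27556.
(Δx)² = 0.27556 − (0.0000)² = 0.27556.

0.2756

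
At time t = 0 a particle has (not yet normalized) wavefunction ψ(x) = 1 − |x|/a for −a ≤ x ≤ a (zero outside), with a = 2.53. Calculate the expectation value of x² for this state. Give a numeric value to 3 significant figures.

⟨x²⟩ = ∫ x²·|ψ|² dx / ∫|ψ|² dx (integrals over the domain).
ψ is even, so ∫ over [−a, a] = 2∫₀ᵃ with ψ = 1 − x/a there: ∫₀ᵃ (1 − x/a)² dx = a/3, ∫₀ᵃ x²(1 − x/a)² dx = a³/30, ∫₀ᵃ x⁴(1 − x/a)² dx = a⁵/105.
State is unnormalized: ∫|ψ|² dx = 1.6867, and ∫ψ*·x²·ψ dx = 1.0796, so ⟨x²⟩ = 1.0796 / 1.6867.
⟨x²⟩ = 0.64009.

0.640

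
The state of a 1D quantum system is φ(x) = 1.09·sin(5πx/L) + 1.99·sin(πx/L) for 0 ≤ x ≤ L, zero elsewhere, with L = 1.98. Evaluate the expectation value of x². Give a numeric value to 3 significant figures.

⟨x²⟩ = ∫ x²·|φ|² dx / ∫|φ|² dx (integrals over the domain).
On 0 ≤ x ≤ L (j ≠ l): ∫sin²(jπx/L) dx = L/2, ∫sin(jπx/L)·sin(lπx/L) dx = 0; diagonal moments ∫x·sin²(jπx/L) dx = L²/4, ∫x²·sin²(jπx/L) dx = L³·(1/6 − 1/(4j²π²)); cross terms ∫x·sin(jπx/L)·sin(lπx/L) dx = 0 for j + l even and −4jlL²/(π²(j² − l²)²) for j + l odd, ∫x²·sin(jπx/L)·sin(lπx/L) dx = (−1)^(j+l)·4jlL³/(π²(j² − l²)²); higher powers the same way via product-to-sum and parts.
State is unnormalized: ∫|φ|² dx = 5.0967, and ∫φ*·x²·φ dx = 5.9909, so ⟨x²⟩ = 5.9909 / 5.0967.
⟨x²⟩ = 1.1754.

1.18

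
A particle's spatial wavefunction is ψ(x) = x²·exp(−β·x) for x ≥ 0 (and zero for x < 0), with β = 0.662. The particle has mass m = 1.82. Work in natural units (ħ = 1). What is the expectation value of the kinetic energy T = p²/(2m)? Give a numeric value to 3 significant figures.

0.0401

T = −(ħ²/2m) d²/dx², so ⟨T⟩ = −(ħ²/2m) ∫ ψ*·ψ'' dx / ∫|ψ|² dx; with m = 1.82.
Differentiate x²·exp(−β·x) with the product rule; every integrand then reduces to terms xʲ·e^(−2βx) on [0, ∞), with ∫₀^∞ xʲ·e^(−2βx) dx = j!/(2β)^(j+1).
State is unnormalized: ∫|ψ|² dx = 5.8989, and ∫ψ*·(−ħ²/2m · ψ'') dx = 0.23674, so ⟨T⟩ = 0.23674 / 5.8989.
⟨T⟩ = 0.040132.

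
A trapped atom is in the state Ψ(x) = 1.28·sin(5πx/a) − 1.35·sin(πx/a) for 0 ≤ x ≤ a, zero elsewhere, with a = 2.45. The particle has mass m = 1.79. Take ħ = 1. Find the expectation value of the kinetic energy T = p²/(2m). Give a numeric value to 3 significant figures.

T = −(ħ²/2m) d²/dx², so ⟨T⟩ = −(ħ²/2m) ∫ Ψ*·Ψ'' dx / ∫|Ψ|² dx; with m = 1.79.
d²/dx² sin(jπx/a) = −(jπ/a)²·sin(jπx/a); on 0 ≤ x ≤ a, ∫sin²(jπx/a) dx = a/2 and ∫sin(jπx/a)·sin(lπx/a) dx = 0 for j ≠ l, so only diagonal terms survive in ∫|Ψ|² and ∫Ψ·Ψ″; ∫Ψ·Ψ′ dx = [Ψ²/2] between the walls = 0.
State is unnormalized: ∫|Ψ|² dx = 4.2396, and ∫Ψ*·(−ħ²/2m · Ψ'') dx = 24.071, so ⟨T⟩ = 24.071 / 4.2396.
⟨T⟩ = 5.6776.

5.68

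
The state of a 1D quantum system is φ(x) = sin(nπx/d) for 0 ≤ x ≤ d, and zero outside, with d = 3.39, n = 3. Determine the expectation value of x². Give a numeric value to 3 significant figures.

3.77

⟨x²⟩ = ∫ x²·|φ|² dx / ∫|φ|² dx (integrals over the domain).
With sin²θ = (1 − cos2θ)/2 on 0 ≤ x ≤ d: ∫sin²(nπx/d) dx = d/2, ∫x·sin²(nπx/d) dx = d²/4, ∫x²·sin²(nπx/d) dx = d³·(1/6 − 1/(4n²π²)); higher powers xᵏ the same way, integrating xᵏ·cos(2nπx/d) by parts.
State is unnormalized: ∫|φ|² dx = 1.6950, and ∫φ*·x²·φ dx = 6.3834, so ⟨x²⟩ = 6.3834 / 1.6950.
⟨x²⟩ = 3.7660.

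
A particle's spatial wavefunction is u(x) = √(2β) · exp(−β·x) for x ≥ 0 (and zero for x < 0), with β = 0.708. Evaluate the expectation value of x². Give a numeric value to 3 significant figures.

0.997

⟨x²⟩ = ∫ x²·|u|² dx (integrals over the domain).
Every integrand reduces to terms xʲ·e^(−2βx) on [0, ∞); use ∫₀^∞ xʲ·e^(−2βx) dx = j!/(2β)^(j+1).
⟨x²⟩ = 0.99748.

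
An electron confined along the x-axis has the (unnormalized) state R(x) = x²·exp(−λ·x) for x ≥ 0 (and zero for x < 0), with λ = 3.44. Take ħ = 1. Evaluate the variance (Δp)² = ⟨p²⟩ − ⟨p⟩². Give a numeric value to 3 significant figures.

Compute ⟨p⟩ and ⟨p²⟩ separately; (Δp)² = ⟨p²⟩ − ⟨p⟩².
Differentiate x²·exp(−λ·x) with the product rule; every integrand then reduces to terms xʲ·e^(−2λx) on [0, ∞), with ∫₀^∞ xʲ·e^(−2λx) dx = j!/(2λ)^(j+1).
Normalization: ∫|R|² dx = 0.0015569.
⟨p⟩ = 0.0000 and ⟨p²⟩ = 3.9445.
(Δp)² = 3.9445 − (0.0000)² = 3.9445.

3.94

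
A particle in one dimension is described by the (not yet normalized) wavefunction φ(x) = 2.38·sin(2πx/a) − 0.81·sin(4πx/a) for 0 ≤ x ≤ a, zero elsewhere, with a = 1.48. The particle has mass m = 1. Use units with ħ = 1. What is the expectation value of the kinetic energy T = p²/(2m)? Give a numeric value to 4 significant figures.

11.82

T = −(ħ²/2m) d²/dx², so ⟨T⟩ = −(ħ²/2m) ∫ φ*·φ'' dx / ∫|φ|² dx; with m = 1.
d²/dx² sin(jπx/a) = −(jπ/a)²·sin(jπx/a); on 0 ≤ x ≤ a, ∫sin²(jπx/a) dx = a/2 and ∫sin(jπx/a)·sin(lπx/a) dx = 0 for j ≠ l, so only diagonal terms survive in ∫|φ|² and ∫φ·φ″; ∫φ·φ′ dx = [φ²/2] between the walls = 0.
State is unnormalized: ∫|φ|² dx = 4.6772, and ∫φ*·(−ħ²/2m · φ'') dx = 55.275, so ⟨T⟩ = 55.275 / 4.6772.
⟨T⟩ = 11.818.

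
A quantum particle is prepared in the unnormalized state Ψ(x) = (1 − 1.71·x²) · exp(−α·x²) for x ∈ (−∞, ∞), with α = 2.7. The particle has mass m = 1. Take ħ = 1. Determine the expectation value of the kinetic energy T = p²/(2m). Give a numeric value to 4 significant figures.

2.656

T = −(ħ²/2m) d²/dx², so ⟨T⟩ = −(ħ²/2m) ∫ Ψ*·Ψ'' dx / ∫|Ψ|² dx; with m = 1.
Expand each integrand as polynomial × e^(−2αx²) and use ∫x^(2j)·e^(−2αx²) dx = (2j−1)!!/(4α)^j · √(π/(2α)), odd powers → 0; here √(π/(2α)) = 0.76274. Differentiate with the product rule, d/dx e^(−αx²) = −2αx·e^(−αx²).
State is unnormalized: ∫|Ψ|² dx = 0.57857, and ∫Ψ*·(−ħ²/2m · Ψ'') dx = 1.5365, so ⟨T⟩ = 1.5365 / 0.57857.
⟨T⟩ = 2.6556.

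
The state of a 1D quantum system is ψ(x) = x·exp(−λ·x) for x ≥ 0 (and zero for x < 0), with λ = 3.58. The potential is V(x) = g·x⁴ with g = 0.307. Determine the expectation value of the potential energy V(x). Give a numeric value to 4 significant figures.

0.04205

⟨V⟩ = ∫ V(x)·|ψ|² dx / ∫|ψ|² dx.
Every integrand reduces to terms xʲ·e^(−2λx) on [0, ∞); use ∫₀^∞ xʲ·e^(−2λx) dx = j!/(2λ)^(j+1).
State is unnormalized: ∫|ψ|² dx = 0.0054487, and ∫ψ*·V(x)·ψ dx = 0.00022913, so ⟨V⟩ = 0.00022913 / 0.0054487.
⟨V⟩ = 0.042052.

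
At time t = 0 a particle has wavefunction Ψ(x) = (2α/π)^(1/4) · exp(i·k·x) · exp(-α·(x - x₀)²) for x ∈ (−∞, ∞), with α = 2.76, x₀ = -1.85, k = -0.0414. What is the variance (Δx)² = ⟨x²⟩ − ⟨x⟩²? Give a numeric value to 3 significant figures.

0.0906

Compute ⟨x⟩ and ⟨x²⟩ separately, then (Δx)² = ⟨x²⟩ − ⟨x⟩².
Gaussian moments (u = x − x₀): ∫u^(2j)·e^(−2αu²) du = (2j−1)!!/(4α)^j · √(π/(2α)), odd powers integrate to 0; here √(π/(2α)) = 0.75441.
⟨x⟩ = -1.8500 and ⟨x²⟩ = 3.5131.
(Δx)² = 3.5131 − (-1.8500)² = 0.090580.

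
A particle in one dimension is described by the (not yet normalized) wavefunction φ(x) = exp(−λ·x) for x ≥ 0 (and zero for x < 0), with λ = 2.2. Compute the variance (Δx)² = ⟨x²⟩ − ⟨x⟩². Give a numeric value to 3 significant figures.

0.0517

Compute ⟨x⟩ and ⟨x²⟩ separately, then (Δx)² = ⟨x²⟩ − ⟨x⟩².
Every integrand reduces to terms xʲ·e^(−2λx) on [0, ∞); use ∫₀^∞ xʲ·e^(−2λx) dx = j!/(2λ)^(j+1).
Normalization: ∫|φ|² dx = 0.22727.
⟨x⟩ = 0.22727 and ⟨x²⟩ = 0.10331.
(Δx)² = 0.10331 − (0.22727)² = 0.051653.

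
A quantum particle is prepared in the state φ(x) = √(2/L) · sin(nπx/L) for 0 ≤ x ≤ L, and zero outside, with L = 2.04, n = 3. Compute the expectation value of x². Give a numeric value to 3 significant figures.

⟨x²⟩ = ∫ x²·|φ|² dx (integrals over the domain).
With sin²θ = (1 − cos2θ)/2 on 0 ≤ x ≤ L: ∫sin²(nπx/L) dx = L/2, ∫x·sin²(nπx/L) dx = L²/4, ∫x²·sin²(nπx/L) dx = L³·(1/6 − 1/(4n²π²)); higher powers xᵏ the same way, integrating xᵏ·cos(2nπx/L) by parts.
⟨x²⟩ = 1.3638.

1.36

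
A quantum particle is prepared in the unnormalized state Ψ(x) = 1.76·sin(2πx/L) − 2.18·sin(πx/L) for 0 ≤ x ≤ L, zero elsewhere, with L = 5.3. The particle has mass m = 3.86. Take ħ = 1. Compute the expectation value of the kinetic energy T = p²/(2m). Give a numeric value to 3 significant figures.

0.0994

T = −(ħ²/2m) d²/dx², so ⟨T⟩ = −(ħ²/2m) ∫ Ψ*·Ψ'' dx / ∫|Ψ|² dx; with m = 3.86.
d²/dx² sin(jπx/L) = −(jπ/L)²·sin(jπx/L); on 0 ≤ x ≤ L, ∫sin²(jπx/L) dx = L/2 and ∫sin(jπx/L)·sin(lπx/L) dx = 0 for j ≠ l, so only diagonal terms survive in ∫|Ψ|² and ∫Ψ·Ψ″; ∫Ψ·Ψ′ dx = [Ψ²/2] between the walls = 0.
State is unnormalized: ∫|Ψ|² dx = 20.803, and ∫Ψ*·(−ħ²/2m · Ψ'') dx = 2.0676, so ⟨T⟩ = 2.0676 / 20.803.
⟨T⟩ = 0.099390.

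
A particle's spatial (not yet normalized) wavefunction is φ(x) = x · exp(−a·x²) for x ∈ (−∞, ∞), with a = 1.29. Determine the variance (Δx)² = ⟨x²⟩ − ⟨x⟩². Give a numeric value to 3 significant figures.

Compute ⟨x⟩ and ⟨x²⟩ separately, then (Δx)² = ⟨x²⟩ − ⟨x⟩².
Expand each integrand as polynomial × e^(−2ax²) and use ∫x^(2j)·e^(−2ax²) dx = (2j−1)!!/(4a)^j · √(π/(2a)), odd powers → 0; here √(π/(2a)) = 1.1035.
Normalization: ∫|φ|² dx = 0.21385.
⟨x⟩ = 0.0000 and ⟨x²⟩ = 0.58140.
(Δx)² = 0.58140 − (0.0000)² = 0.58140.

0.581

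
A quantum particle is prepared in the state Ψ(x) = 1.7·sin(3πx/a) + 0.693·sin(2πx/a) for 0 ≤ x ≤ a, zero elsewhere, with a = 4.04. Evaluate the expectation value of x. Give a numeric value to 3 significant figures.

1.47

⟨x⟩ = ∫ x·|Ψ|² dx / ∫|Ψ|² dx (integrals over the domain).
On 0 ≤ x ≤ a (j ≠ l): ∫sin²(jπx/a) dx = a/2, ∫sin(jπx/a)·sin(lπx/a) dx = 0; diagonal moments ∫x·sin²(jπx/a) dx = a²/4, ∫x²·sin²(jπx/a) dx = a³·(1/6 − 1/(4j²π²)); cross terms ∫x·sin(jπx/a)·sin(lπx/a) dx = 0 for j + l even and −4jla²/(π²(j² − l²)²) for j + l odd, ∫x²·sin(jπx/a)·sin(lπx/a) dx = (−1)^(j+l)·4jla³/(π²(j² − l²)²); higher powers the same way via product-to-sum and parts.
State is unnormalized: ∫|Ψ|² dx = 6.8079, and ∫Ψ*·x·Ψ dx = 10.011, so ⟨x⟩ = 10.011 / 6.8079.
⟨x⟩ = 1.4705.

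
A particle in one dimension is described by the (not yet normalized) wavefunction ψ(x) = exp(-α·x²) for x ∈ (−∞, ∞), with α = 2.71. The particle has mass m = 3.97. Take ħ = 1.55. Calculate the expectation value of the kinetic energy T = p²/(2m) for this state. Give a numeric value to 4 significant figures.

0.8200

T = −(ħ²/2m) d²/dx², so ⟨T⟩ = −(ħ²/2m) ∫ ψ*·ψ'' dx / ∫|ψ|² dx; with m = 3.97.
Gaussian moments: ∫x^(2j)·e^(−2αx²) dx = (2j−1)!!/(4α)^j · √(π/(2α)), odd powers integrate to 0; here √(π/(2α)) = 0.76133. Derivatives: d/dx e^(−αx²) = −2αx·e^(−αx²), d²/dx² e^(−αx²) = (4α²x² − 2α)·e^(−αx²).
State is unnormalized: ∫|ψ|² dx = 0.76133, and ∫ψ*·(−ħ²/2m · ψ'') dx = 0.62429, so ⟨T⟩ = 0.62429 / 0.76133.
⟨T⟩ = 0.82000.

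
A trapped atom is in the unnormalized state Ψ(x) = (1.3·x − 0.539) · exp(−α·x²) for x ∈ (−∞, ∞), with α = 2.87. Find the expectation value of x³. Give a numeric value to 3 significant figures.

⟨x³⟩ = ∫ x³·|Ψ|² dx / ∫|Ψ|² dx (integrals over the domain).
Expand each integrand as polynomial × e^(−2αx²) and use ∫x^(2j)·e^(−2αx²) dx = (2j−1)!!/(4α)^j · √(π/(2α)), odd powers → 0; here √(π/(2α)) = 0.73981.
State is unnormalized: ∫|Ψ|² dx = 0.32384, and ∫Ψ*·x³·Ψ dx = -0.023600, so ⟨x³⟩ = -0.023600 / 0.32384.
⟨x³⟩ = -0.072877.

-0.0729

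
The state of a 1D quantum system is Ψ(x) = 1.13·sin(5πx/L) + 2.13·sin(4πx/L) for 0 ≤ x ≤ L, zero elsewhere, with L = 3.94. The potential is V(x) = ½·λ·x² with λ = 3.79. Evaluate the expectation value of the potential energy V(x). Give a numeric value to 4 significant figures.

4.845

⟨V⟩ = ∫ V(x)·|Ψ|² dx / ∫|Ψ|² dx.
On 0 ≤ x ≤ L (j ≠ l): ∫sin²(jπx/L) dx = L/2, ∫sin(jπx/L)·sin(lπx/L) dx = 0; diagonal moments ∫x·sin²(jπx/L) dx = L²/4, ∫x²·sin²(jπx/L) dx = L³·(1/6 − 1/(4j²π²)); cross terms ∫x·sin(jπx/L)·sin(lπx/L) dx = 0 for j + l even and −4jlL²/(π²(j² − l²)²) for j + l odd, ∫x²·sin(jπx/L)·sin(lπx/L) dx = (−1)^(j+l)·4jlL³/(π²(j² − l²)²); higher powers the same way via product-to-sum and parts.
State is unnormalized: ∫|Ψ|² dx = 11.453, and ∫Ψ*·V(x)·Ψ dx = 55.492, so ⟨V⟩ = 55.492 / 11.453.
⟨V⟩ = 4.8451.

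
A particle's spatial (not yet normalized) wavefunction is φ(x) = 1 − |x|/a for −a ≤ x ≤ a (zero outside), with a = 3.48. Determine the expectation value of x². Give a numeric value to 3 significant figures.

1.21

⟨x²⟩ = ∫ x²·|φ|² dx / ∫|φ|² dx (integrals over the domain).
φ is even, so ∫ over [−a, a] = 2∫₀ᵃ with φ = 1 − x/a there: ∫₀ᵃ (1 − x/a)² dx = a/3, ∫₀ᵃ x²(1 − x/a)² dx = a³/30, ∫₀ᵃ x⁴(1 − x/a)² dx = a⁵/105.
State is unnormalized: ∫|φ|² dx = 2.3200, and ∫φ*·x²·φ dx = 2.8096, so ⟨x²⟩ = 2.8096 / 2.3200.
⟨x²⟩ = 1.2110.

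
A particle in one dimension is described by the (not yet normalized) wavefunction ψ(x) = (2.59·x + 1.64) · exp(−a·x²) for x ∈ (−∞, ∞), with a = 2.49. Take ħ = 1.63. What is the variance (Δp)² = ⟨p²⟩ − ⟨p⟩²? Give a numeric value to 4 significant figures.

Compute ⟨p⟩ and ⟨p²⟩ separately; (Δp)² = ⟨p²⟩ − ⟨p⟩².
Expand each integrand as polynomial × e^(−2ax²) and use ∫x^(2j)·e^(−2ax²) dx = (2j−1)!!/(4a)^j · √(π/(2a)), odd powers → 0; here √(π/(2a)) = 0.79426. Differentiate with the product rule, d/dx e^(−ax²) = −2ax·e^(−ax²).
Normalization: ∫|ψ|² dx = 2.6712.
⟨p⟩ = 0.0000 and ⟨p²⟩ = 9.2654.
(Δp)² = 9.2654 − (0.0000)² = 9.2654.

9.265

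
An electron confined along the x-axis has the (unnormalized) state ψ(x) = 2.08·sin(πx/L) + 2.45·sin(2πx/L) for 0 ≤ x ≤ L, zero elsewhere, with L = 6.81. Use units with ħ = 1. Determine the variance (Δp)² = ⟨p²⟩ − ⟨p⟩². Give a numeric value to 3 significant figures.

0.584

Compute ⟨p⟩ and ⟨p²⟩ separately; (Δp)² = ⟨p²⟩ − ⟨p⟩².
d²/dx² sin(jπx/L) = −(jπ/L)²·sin(jπx/L); on 0 ≤ x ≤ L, ∫sin²(jπx/L) dx = L/2 and ∫sin(jπx/L)·sin(lπx/L) dx = 0 for j ≠ l, so only diagonal terms survive in ∫|ψ|² and ∫ψ·ψ″; ∫ψ·ψ′ dx = [ψ²/2] between the walls = 0.
Normalization: ∫|ψ|² dx = 35.170.
⟨p⟩ = 0.0000 and ⟨p²⟩ = 0.58384.
(Δp)² = 0.58384 − (0.0000)² = 0.58384.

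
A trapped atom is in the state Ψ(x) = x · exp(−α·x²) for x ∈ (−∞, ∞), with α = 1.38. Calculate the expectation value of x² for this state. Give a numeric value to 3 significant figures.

0.543

⟨x²⟩ = ∫ x²·|Ψ|² dx / ∫|Ψ|² dx (integrals over the domain).
Expand each integrand as polynomial × e^(−2αx²) and use ∫x^(2j)·e^(−2αx²) dx = (2j−1)!!/(4α)^j · √(π/(2α)), odd powers → 0; here √(π/(2α)) = 1.0669.
State is unnormalized: ∫|Ψ|² dx = 0.19328, and ∫Ψ*·x²·Ψ dx = 0.10504, so ⟨x²⟩ = 0.10504 / 0.19328.
⟨x²⟩ = 0.54348.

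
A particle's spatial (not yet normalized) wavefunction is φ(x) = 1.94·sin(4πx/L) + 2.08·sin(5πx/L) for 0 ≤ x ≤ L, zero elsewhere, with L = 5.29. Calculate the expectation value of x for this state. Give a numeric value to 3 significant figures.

⟨x⟩ = ∫ x·|φ|² dx / ∫|φ|² dx (integrals over the domain).
On 0 ≤ x ≤ L (j ≠ l): ∫sin²(jπx/L) dx = L/2, ∫sin(jπx/L)·sin(lπx/L) dx = 0; diagonal moments ∫x·sin²(jπx/L) dx = L²/4, ∫x²·sin²(jπx/L) dx = L³·(1/6 − 1/(4j²π²)); cross terms ∫x·sin(jπx/L)·sin(lπx/L) dx = 0 for j + l even and −4jlL²/(π²(j² − l²)²) for j + l odd, ∫x²·sin(jπx/L)·sin(lπx/L) dx = (−1)^(j+l)·4jlL³/(π²(j² − l²)²); higher powers the same way via product-to-sum and parts.
State is unnormalized: ∫|φ|² dx = 21.398, and ∫φ*·x·φ dx = 33.998, so ⟨x⟩ = 33.998 / 21.398.
⟨x⟩ = 1.5888.

1.59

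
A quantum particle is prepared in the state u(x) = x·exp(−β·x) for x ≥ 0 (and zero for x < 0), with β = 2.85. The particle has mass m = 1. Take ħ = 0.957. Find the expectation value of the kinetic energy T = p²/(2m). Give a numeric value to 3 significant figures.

T = −(ħ²/2m) d²/dx², so ⟨T⟩ = −(ħ²/2m) ∫ u*·u'' dx / ∫|u|² dx; with m = 1.
Differentiate x·exp(−β·x) with the product rule; every integrand then reduces to terms xʲ·e^(−2βx) on [0, ∞), with ∫₀^∞ xʲ·e^(−2βx) dx = j!/(2β)^(j+1).
State is unnormalized: ∫|u|² dx = 0.010800, and ∫u*·(−ħ²/2m · u'') dx = 0.040169, so ⟨T⟩ = 0.040169 / 0.010800.
⟨T⟩ = 3.7195.

3.72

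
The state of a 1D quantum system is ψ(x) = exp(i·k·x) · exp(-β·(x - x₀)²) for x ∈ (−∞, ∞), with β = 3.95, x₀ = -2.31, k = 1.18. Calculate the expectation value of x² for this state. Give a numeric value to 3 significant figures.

⟨x²⟩ = ∫ x²·|ψ|² dx / ∫|ψ|² dx (integrals over the domain).
Gaussian moments (u = x − x₀): ∫u^(2j)·e^(−2βu²) du = (2j−1)!!/(4β)^j · √(π/(2β)), odd powers integrate to 0; here √(π/(2β)) = 0.63061.
State is unnormalized: ∫|ψ|² dx = 0.63061, and ∫ψ*·x²·ψ dx = 3.4049, so ⟨x²⟩ = 3.4049 / 0.63061.
⟨x²⟩ = 5.3994.

5.40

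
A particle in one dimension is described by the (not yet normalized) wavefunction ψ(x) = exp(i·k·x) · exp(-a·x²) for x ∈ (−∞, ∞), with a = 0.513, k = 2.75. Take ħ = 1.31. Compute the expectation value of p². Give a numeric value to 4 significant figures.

p² ψ = −ħ² d²ψ/dx²; ⟨p²⟩ = −ħ² ∫ ψ*·ψ'' dx / ∫|ψ|² dx.
Gaussian moments: ∫x^(2j)·e^(−2ax²) dx = (2j−1)!!/(4a)^j · √(π/(2a)), odd powers integrate to 0; here √(π/(2a)) = 1.7499. Derivatives: ψ′ = (ik − 2ax)·ψ, ψ″ = ((ik − 2ax)² − 2a)·ψ; the odd-in-x pieces drop out.
State is unnormalized: ∫|ψ|² dx = 1.7499, and ∫ψ*·(−ħ² ψ'') dx = 24.250, so ⟨p²⟩ = 24.250 / 1.7499.
⟨p²⟩ = 13.858.

13.86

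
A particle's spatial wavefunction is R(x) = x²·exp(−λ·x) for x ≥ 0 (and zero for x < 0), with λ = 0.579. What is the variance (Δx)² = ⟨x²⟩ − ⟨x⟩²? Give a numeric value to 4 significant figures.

3.729

Compute ⟨x⟩ and ⟨x²⟩ separately, then (Δx)² = ⟨x²⟩ − ⟨x⟩².
Every integrand reduces to terms xʲ·e^(−2λx) on [0, ∞); use ∫₀^∞ xʲ·e^(−2λx) dx = j!/(2λ)^(j+1).
Normalization: ∫|R|² dx = 11.526.
⟨x⟩ = 4.3178 and ⟨x²⟩ = 22.372.
(Δx)² = 22.372 − (4.3178)² = 3.7287.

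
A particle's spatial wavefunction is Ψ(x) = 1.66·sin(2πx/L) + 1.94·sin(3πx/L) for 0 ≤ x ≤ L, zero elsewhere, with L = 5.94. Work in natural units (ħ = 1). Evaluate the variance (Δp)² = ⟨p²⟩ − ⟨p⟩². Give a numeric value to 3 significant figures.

Compute ⟨p⟩ and ⟨p²⟩ separately; (Δp)² = ⟨p²⟩ − ⟨p⟩².
d²/dx² sin(jπx/L) = −(jπ/L)²·sin(jπx/L); on 0 ≤ x ≤ L, ∫sin²(jπx/L) dx = L/2 and ∫sin(jπx/L)·sin(lπx/L) dx = 0 for j ≠ l, so only diagonal terms survive in ∫|Ψ|² and ∫Ψ·Ψ″; ∫Ψ·Ψ′ dx = [Ψ²/2] between the walls = 0.
Normalization: ∫|Ψ|² dx = 19.362.
⟨p⟩ = 0.0000 and ⟨p²⟩ = 1.9263.
(Δp)² = 1.9263 − (0.0000)² = 1.9263.

1.93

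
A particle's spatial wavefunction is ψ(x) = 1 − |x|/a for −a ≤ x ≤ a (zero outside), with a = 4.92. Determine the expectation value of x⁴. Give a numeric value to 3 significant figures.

⟨x⁴⟩ = ∫ x⁴·|ψ|² dx / ∫|ψ|² dx (integrals over the domain).
ψ is even, so ∫ over [−a, a] = 2∫₀ᵃ with ψ = 1 − x/a there: ∫₀ᵃ (1 − x/a)² dx = a/3, ∫₀ᵃ x²(1 − x/a)² dx = a³/30, ∫₀ᵃ x⁴(1 − x/a)² dx = a⁵/105.
State is unnormalized: ∫|ψ|² dx = 3.2800, and ∫ψ*·x⁴·ψ dx = 54.912, so ⟨x⁴⟩ = 54.912 / 3.2800.
⟨x⁴⟩ = 16.741.

16.7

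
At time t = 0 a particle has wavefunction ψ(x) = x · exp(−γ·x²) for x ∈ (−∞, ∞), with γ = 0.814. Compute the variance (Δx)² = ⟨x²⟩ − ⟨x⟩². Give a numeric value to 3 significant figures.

0.921

Compute ⟨x⟩ and ⟨x²⟩ separately, then (Δx)² = ⟨x²⟩ − ⟨x⟩².
Expand each integrand as polynomial × e^(−2γx²) and use ∫x^(2j)·e^(−2γx²) dx = (2j−1)!!/(4γ)^j · √(π/(2γ)), odd powers → 0; here √(π/(2γ)) = 1.3891.
Normalization: ∫|ψ|² dx = 0.42664.
⟨x⟩ = 0.0000 and ⟨x²⟩ = 0.92138.
(Δx)² = 0.92138 − (0.0000)² = 0.92138.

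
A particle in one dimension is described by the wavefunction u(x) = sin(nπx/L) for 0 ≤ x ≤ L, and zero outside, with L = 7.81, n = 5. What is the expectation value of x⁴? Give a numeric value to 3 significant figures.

729.

⟨x⁴⟩ = ∫ x⁴·|u|² dx / ∫|u|² dx (integrals over the domain).
With sin²θ = (1 − cos2θ)/2 on 0 ≤ x ≤ L: ∫sin²(nπx/L) dx = L/2, ∫x·sin²(nπx/L) dx = L²/4, ∫x²·sin²(nπx/L) dx = L³·(1/6 − 1/(4n²π²)); higher powers xᵏ the same way, integrating xᵏ·cos(2nπx/L) by parts.
State is unnormalized: ∫|u|² dx = 3.9050, and ∫u*·x⁴·u dx = 2847.2, so ⟨x⁴⟩ = 2847.2 / 3.9050.
⟨x⁴⟩ = 729.12.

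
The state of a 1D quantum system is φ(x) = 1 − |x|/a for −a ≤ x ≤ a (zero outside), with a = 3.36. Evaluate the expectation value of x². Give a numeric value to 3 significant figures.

⟨x²⟩ = ∫ x²·|φ|² dx / ∫|φ|² dx (integrals over the domain).
φ is even, so ∫ over [−a, a] = 2∫₀ᵃ with φ = 1 − x/a there: ∫₀ᵃ (1 − x/a)² dx = a/3, ∫₀ᵃ x²(1 − x/a)² dx = a³/30, ∫₀ᵃ x⁴(1 − x/a)² dx = a⁵/105.
State is unnormalized: ∫|φ|² dx = 2.2400, and ∫φ*·x²·φ dx = 2.5289, so ⟨x²⟩ = 2.5289 / 2.2400.
⟨x²⟩ = 1.1290.

1.13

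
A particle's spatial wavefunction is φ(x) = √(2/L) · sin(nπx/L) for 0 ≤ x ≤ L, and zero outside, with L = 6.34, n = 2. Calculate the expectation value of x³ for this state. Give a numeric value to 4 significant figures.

⟨x³⟩ = ∫ x³·|φ|² dx (integrals over the domain).
With sin²θ = (1 − cos2θ)/2 on 0 ≤ x ≤ L: ∫sin²(nπx/L) dx = L/2, ∫x·sin²(nπx/L) dx = L²/4, ∫x²·sin²(nπx/L) dx = L³·(1/6 − 1/(4n²π²)); higher powers xᵏ the same way, integrating xᵏ·cos(2nπx/L) by parts.
⟨x³⟩ = 58.869.

58.87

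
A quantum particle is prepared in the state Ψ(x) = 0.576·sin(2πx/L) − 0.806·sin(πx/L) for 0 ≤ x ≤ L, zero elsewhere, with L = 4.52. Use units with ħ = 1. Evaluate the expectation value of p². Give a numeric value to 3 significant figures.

p² Ψ = −ħ² d²Ψ/dx²; ⟨p²⟩ = −ħ² ∫ Ψ*·Ψ'' dx / ∫|Ψ|² dx.
d²/dx² sin(jπx/L) = −(jπ/L)²·sin(jπx/L); on 0 ≤ x ≤ L, ∫sin²(jπx/L) dx = L/2 and ∫sin(jπx/L)·sin(lπx/L) dx = 0 for j ≠ l, so only diagonal terms survive in ∫|Ψ|² and ∫Ψ·Ψ″; ∫Ψ·Ψ′ dx = [Ψ²/2] between the walls = 0.
State is unnormalized: ∫|Ψ|² dx = 2.2180, and ∫Ψ*·(−ħ² Ψ'') dx = 2.1581, so ⟨p²⟩ = 2.1581 / 2.2180.
⟨p²⟩ = 0.97302.

0.973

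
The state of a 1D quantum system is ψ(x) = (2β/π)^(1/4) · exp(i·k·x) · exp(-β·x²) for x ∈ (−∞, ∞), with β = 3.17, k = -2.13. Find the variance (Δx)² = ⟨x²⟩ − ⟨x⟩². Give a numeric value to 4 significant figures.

Compute ⟨x⟩ and ⟨x²⟩ separately, then (Δx)² = ⟨x²⟩ − ⟨x⟩².
Gaussian moments: ∫x^(2j)·e^(−2βx²) dx = (2j−1)!!/(4β)^j · √(π/(2β)), odd powers integrate to 0; here √(π/(2β)) = 0.70393.
⟨x⟩ = 0.0000 and ⟨x²⟩ = 0.078864.
(Δx)² = 0.078864 − (0.0000)² = 0.078864.

0.07886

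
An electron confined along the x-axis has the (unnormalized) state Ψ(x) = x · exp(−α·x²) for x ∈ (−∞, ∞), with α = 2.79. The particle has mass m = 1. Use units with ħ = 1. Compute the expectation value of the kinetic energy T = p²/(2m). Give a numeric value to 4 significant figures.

4.185

T = −(ħ²/2m) d²/dx², so ⟨T⟩ = −(ħ²/2m) ∫ Ψ*·Ψ'' dx / ∫|Ψ|² dx; with m = 1.
Expand each integrand as polynomial × e^(−2αx²) and use ∫x^(2j)·e^(−2αx²) dx = (2j−1)!!/(4α)^j · √(π/(2α)), odd powers → 0; here √(π/(2α)) = 0.75034. Differentiate with the product rule, d/dx e^(−αx²) = −2αx·e^(−αx²).
State is unnormalized: ∫|Ψ|² dx = 0.067235, and ∫Ψ*·(−ħ²/2m · Ψ'') dx = 0.28138, so ⟨T⟩ = 0.28138 / 0.067235.
⟨T⟩ = 4.1850.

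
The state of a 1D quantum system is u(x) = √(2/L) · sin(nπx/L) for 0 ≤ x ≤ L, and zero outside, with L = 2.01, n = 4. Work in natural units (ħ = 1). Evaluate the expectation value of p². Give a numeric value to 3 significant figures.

39.1

p² u = −ħ² d²u/dx²; ⟨p²⟩ = −ħ² ∫ u*·u'' dx.
d/dx sin(nπx/L) = (nπ/L)·cos(nπx/L) and d²/dx² sin(nπx/L) = −(nπ/L)²·sin(nπx/L); on 0 ≤ x ≤ L, ∫sin²(nπx/L) dx = L/2 and ∫sin(nπx/L)·cos(nπx/L) dx = 0.
⟨p²⟩ = 39.087.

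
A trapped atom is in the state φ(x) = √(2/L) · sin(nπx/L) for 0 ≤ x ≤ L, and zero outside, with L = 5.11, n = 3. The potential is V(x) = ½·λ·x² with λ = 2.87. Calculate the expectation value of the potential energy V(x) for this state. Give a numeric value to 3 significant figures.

⟨V⟩ = ∫ V(x)·|φ|² dx.
With sin²θ = (1 − cos2θ)/2 on 0 ≤ x ≤ L: ∫sin²(nπx/L) dx = L/2, ∫x·sin²(nπx/L) dx = L²/4, ∫x²·sin²(nπx/L) dx = L³·(1/6 − 1/(4n²π²)); higher powers xᵏ the same way, integrating xᵏ·cos(2nπx/L) by parts.
⟨V⟩ = 12.279.

12.3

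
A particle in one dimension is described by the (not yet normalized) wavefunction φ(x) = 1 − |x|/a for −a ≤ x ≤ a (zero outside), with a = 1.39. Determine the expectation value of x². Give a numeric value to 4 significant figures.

⟨x²⟩ = ∫ x²·|φ|² dx / ∫|φ|² dx (integrals over the domain).
φ is even, so ∫ over [−a, a] = 2∫₀ᵃ with φ = 1 − x/a there: ∫₀ᵃ (1 − x/a)² dx = a/3, ∫₀ᵃ x²(1 − x/a)² dx = a³/30, ∫₀ᵃ x⁴(1 − x/a)² dx = a⁵/105.
State is unnormalized: ∫|φ|² dx = 0.92667, and ∫φ*·x²·φ dx = 0.17904, so ⟨x²⟩ = 0.17904 / 0.92667.
⟨x²⟩ = 0.19321.

0.1932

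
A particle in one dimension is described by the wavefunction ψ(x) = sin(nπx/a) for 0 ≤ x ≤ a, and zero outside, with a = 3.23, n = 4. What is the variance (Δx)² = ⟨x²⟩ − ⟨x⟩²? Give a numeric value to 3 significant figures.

Compute ⟨x⟩ and ⟨x²⟩ separately, then (Δx)² = ⟨x²⟩ − ⟨x⟩².
With sin²θ = (1 − cos2θ)/2 on 0 ≤ x ≤ a: ∫sin²(nπx/a) dx = a/2, ∫x·sin²(nπx/a) dx = a²/4, ∫x²·sin²(nπx/a) dx = a³·(1/6 − 1/(4n²π²)); higher powers xᵏ the same way, integrating xᵏ·cos(2nπx/a) by parts.
Normalization: ∫|ψ|² dx = 1.6150.
⟨x⟩ = 1.6150 and ⟨x²⟩ = 3.4446.
(Δx)² = 3.4446 − (1.6150)² = 0.83637.

0.836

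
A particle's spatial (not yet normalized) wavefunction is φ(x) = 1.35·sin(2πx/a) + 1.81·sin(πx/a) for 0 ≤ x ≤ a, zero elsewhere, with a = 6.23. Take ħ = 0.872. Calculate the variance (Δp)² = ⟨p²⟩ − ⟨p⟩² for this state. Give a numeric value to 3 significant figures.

Compute ⟨p⟩ and ⟨p²⟩ separately; (Δp)² = ⟨p²⟩ − ⟨p⟩².
d²/dx² sin(jπx/a) = −(jπ/a)²·sin(jπx/a); on 0 ≤ x ≤ a, ∫sin²(jπx/a) dx = a/2 and ∫sin(jπx/a)·sin(lπx/a) dx = 0 for j ≠ l, so only diagonal terms survive in ∫|φ|² and ∫φ·φ″; ∫φ·φ′ dx = [φ²/2] between the walls = 0.
Normalization: ∫|φ|² dx = 15.882.
⟨p⟩ = 0.0000 and ⟨p²⟩ = 0.40070.
(Δp)² = 0.40070 − (0.0000)² = 0.40070.

0.401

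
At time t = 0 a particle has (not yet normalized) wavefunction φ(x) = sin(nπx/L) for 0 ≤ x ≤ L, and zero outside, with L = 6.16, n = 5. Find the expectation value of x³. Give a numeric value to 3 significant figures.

57.7

⟨x³⟩ = ∫ x³·|φ|² dx / ∫|φ|² dx (integrals over the domain).
With sin²θ = (1 − cos2θ)/2 on 0 ≤ x ≤ L: ∫sin²(nπx/L) dx = L/2, ∫x·sin²(nπx/L) dx = L²/4, ∫x²·sin²(nπx/L) dx = L³·(1/6 − 1/(4n²π²)); higher powers xᵏ the same way, integrating xᵏ·cos(2nπx/L) by parts.
State is unnormalized: ∫|φ|² dx = 3.0800, and ∫φ*·x³·φ dx = 177.80, so ⟨x³⟩ = 177.80 / 3.0800.
⟨x³⟩ = 57.726.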